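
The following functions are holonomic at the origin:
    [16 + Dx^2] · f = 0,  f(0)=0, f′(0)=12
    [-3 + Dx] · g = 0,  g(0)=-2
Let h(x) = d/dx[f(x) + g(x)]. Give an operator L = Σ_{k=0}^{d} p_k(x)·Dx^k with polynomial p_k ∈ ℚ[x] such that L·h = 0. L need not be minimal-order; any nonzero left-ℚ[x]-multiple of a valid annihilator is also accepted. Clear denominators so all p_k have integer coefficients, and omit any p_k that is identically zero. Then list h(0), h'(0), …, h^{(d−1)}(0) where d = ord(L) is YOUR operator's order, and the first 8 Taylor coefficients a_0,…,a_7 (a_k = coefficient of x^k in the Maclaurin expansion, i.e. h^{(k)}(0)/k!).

f: a_k = 0, 12, 0, -32, 0, 128/5, 0, -1024/105, …
g: a_k = -2, -6, -9, -9, -27/4, -81/20, -81/40, -243/280, …
Weyl lclm of L_f,L_g ⇒ L₀ (ord ≤ 3).
Differentiate: ansatz ord ≤ ord L₀ ⇒ L.
L = 48 - 16·Dx + 3·Dx^2 - Dx^3  (order 3).
h: a_k = 6, -18, -123, -27, 431/4, -243/20, -8921/120, -729/280, …
ICs: h(0) = 6, h′(0) = -18, h′′(0) = -246.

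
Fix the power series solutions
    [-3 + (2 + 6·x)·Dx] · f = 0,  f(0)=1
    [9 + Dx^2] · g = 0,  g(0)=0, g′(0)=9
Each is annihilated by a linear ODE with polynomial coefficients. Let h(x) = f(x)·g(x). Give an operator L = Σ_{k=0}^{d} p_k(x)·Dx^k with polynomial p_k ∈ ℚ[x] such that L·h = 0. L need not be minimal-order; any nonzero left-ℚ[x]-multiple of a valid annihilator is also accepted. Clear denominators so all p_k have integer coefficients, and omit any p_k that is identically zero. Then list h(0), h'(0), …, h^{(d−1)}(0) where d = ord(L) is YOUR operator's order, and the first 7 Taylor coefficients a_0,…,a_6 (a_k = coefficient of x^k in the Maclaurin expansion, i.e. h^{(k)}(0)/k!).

L = (63 + 216·x + 324·x^2) + (-12 - 36·x)·Dx + (4 + 24·x + 36·x^2)·Dx^2  (order 2).
h: a_k = 0, 9, 27/2, -189/8, -81/16, -4617/640, 59049/1280, …
ICs: h(0) = 0, h′(0) = 9.

f: a_k = 1, 3/2, -9/8, 27/16, -405/128, 1701/256, -15309/1024, …
g: a_k = 0, 9, 0, -27/2, 0, 243/40, 0, …
h₀=f·g: eliminate ⇒ L₀, order ≤ 1·2.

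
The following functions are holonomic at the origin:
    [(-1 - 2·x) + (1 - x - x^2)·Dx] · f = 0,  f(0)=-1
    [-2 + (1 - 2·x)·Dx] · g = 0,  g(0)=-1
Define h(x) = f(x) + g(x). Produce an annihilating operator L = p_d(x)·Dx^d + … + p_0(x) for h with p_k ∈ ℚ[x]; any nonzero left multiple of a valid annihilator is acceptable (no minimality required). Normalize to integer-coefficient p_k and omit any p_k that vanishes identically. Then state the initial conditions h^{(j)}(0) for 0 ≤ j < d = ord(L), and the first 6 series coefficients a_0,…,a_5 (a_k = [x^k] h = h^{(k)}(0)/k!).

f: a_k = -1, -1, -2, -3, -5, -8, …
g: a_k = -1, -2, -4, -8, -16, -32, …
Weyl lclm of L_f,L_g ⇒ L₀ (ord ≤ 2).
L = (-12·x + 12·x^2 - 8·x^3) + (4 - 6·x - 6·x^2 + 16·x^3 - 16·x^4)·Dx + (-1 + 5·x - 9·x^2 + 6·x^3 + 2·x^4 - 4·x^5)·Dx^2  (order 2).
h: a_k = -2, -3, -6, -11, -21, -40, …
ICs: h(0) = -2, h′(0) = -3.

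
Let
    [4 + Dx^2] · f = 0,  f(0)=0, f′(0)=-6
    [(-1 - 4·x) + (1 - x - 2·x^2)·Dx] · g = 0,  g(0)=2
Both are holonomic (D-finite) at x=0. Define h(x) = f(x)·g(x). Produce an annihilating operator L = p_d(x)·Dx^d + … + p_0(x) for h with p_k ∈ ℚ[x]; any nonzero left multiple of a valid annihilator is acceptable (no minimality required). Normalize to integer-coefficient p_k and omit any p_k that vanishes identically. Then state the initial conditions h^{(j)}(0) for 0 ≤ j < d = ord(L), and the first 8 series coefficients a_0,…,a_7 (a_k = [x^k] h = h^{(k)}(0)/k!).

L = (4·x + 8·x^2) + (2 + 8·x)·Dx + (-1 + x + 2·x^2)·Dx^2  (order 2).
h: a_k = 0, -12, -12, -28, -52, -548/5, -1068/5, -45428/105, …
ICs: h(0) = 0, h′(0) = -12.

f: a_k = 0, -6, 0, 4, 0, -4/5, 0, 8/105, …
g: a_k = 2, 2, 6, 10, 22, 42, 86, 170, …
f·g: L₀ = L_f ⊗_s L_g, ord ≤ 2·1.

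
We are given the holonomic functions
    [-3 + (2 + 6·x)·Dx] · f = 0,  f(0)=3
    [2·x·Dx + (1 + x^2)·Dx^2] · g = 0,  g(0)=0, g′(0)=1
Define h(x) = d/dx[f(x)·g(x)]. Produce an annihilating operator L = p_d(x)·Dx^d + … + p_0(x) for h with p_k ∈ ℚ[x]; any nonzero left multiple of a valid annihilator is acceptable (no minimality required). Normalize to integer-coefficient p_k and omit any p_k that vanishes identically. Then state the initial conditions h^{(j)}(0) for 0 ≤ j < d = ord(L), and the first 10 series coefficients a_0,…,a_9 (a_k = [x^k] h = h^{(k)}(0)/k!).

f: a_k = 3, 9/2, -27/8, 81/16, -1215/128, 5103/256, -45927/1024, 216513/2048, -8444007/32768, 42220035/65536, …
g: a_k = 0, 1, 0, -1/3, 0, 1/5, 0, -1/7, 0, 1/9, …
L₀ := L_f ⊗_s L_g (sym. prod.), ord ≤ 2.
Derive L from L₀ (diff closure).
L = (-57 + 360·x + 630·x^2 - 216·x^3 - 81·x^4) + (124 + 540·x + 1032·x^2 + 1368·x^3 - 756·x^4 - 324·x^5)·Dx + (36 + 200·x + 252·x^2 - 16·x^3 + 108·x^4 - 216·x^5 - 108·x^6)·Dx^2  (order 2).
h: a_k = 3, 9, -105/8, 57/4, -4971/128, 73521/640, -1533597/5120, 7128171/8960, -503345145/229376, 1405502281/229376, …
ICs: h(0) = 3, h′(0) = 9.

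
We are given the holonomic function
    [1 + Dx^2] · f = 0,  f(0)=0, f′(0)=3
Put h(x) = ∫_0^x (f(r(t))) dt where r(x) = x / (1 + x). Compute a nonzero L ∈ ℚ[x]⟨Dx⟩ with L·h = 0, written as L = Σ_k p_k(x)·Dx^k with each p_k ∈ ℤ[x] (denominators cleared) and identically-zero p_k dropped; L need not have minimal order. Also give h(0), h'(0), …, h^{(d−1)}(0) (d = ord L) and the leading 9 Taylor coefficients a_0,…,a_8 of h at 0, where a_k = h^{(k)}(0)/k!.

L = Dx + (2 + 6·x + 6·x^2 + 2·x^3)·Dx^2 + (1 + 4·x + 6·x^2 + 4·x^3 + x^4)·Dx^3  (order 3).
h: a_k = 0, 0, 3/2, -1, 5/8, -3/10, 1/240, 15/56, -6931/13440, …
ICs: h(0) = 0, h′(0) = 0, h′′(0) = 3.

f: a_k = 0, 3, 0, -1/2, 0, 1/40, 0, -1/1680, 0, …
f∘r: x↦r, Dx↦Dx/r' in L_f ⇒ L₀.
∫: right-multiply L₀ by Dx.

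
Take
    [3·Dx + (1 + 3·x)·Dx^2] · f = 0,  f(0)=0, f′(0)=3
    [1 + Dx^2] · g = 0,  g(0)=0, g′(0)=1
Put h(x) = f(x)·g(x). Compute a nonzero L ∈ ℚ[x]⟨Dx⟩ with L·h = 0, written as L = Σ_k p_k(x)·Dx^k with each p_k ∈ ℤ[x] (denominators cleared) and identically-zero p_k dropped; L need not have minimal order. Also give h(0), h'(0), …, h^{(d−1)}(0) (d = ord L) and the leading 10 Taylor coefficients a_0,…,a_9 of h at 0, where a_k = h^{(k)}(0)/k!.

f: a_k = 0, 3, -9/2, 9, -81/4, 243/5, -243/2, 2187/7, -6561/8, 2187, …
g: a_k = 0, 1, 0, -1/6, 0, 1/120, 0, -1/5040, 0, 1/362880, …
f·g: L₀ = L_f ⊗_s L_g, ord ≤ 2·2.
L = (-203 - 222·x - 189·x^2 + 432·x^3 + 324·x^4) + (-84 - 108·x + 648·x^2 + 648·x^3)·Dx + (-208 - 228·x - 54·x^2 + 864·x^3 + 648·x^4)·Dx^2 + (-84 - 108·x + 648·x^2 + 648·x^3)·Dx^3 + (-5 - 6·x + 135·x^2 + 432·x^3 + 324·x^4)·Dx^4  (order 4).
h: a_k = 0, 0, 3, -9/2, 17/2, -39/2, 377/8, -9453/80, 511397/1680, -56003/70, …
ICs: h(0) = 0, h′(0) = 0, h′′(0) = 6, h′′′(0) = -27.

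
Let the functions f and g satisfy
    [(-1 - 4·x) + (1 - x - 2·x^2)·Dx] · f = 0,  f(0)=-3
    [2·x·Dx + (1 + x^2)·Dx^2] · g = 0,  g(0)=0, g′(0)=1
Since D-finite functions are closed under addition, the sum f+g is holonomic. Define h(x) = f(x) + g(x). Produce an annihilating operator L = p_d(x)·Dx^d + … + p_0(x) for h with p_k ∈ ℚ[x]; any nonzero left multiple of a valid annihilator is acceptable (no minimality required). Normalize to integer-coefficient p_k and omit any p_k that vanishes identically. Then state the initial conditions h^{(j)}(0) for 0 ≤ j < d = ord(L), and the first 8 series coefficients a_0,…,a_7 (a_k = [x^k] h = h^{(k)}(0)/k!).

f: a_k = -3, -3, -9, -15, -33, -63, -129, -255, …
g: a_k = 0, 1, 0, -1/3, 0, 1/5, 0, -1/7, …
L₀ := lclm(L_f,L_g); ord L₀ ≤ 1+2.
L = (-6 + 24·x + 162·x^2 + 240·x^3 + 384·x^4 + 48·x^6)·Dx + (16 + 74·x + 88·x^2 + 226·x^3 + 212·x^4 + 304·x^5 + 12·x^6 + 48·x^7)·Dx^2 + (-3 - 4·x - 8·x^2 + 28·x^3 + 27·x^4 + 36·x^5 + 40·x^6 + 4·x^7 + 8·x^8)·Dx^3  (order 3).
h: a_k = -3, -2, -9, -46/3, -33, -314/5, -129, -1786/7, …
ICs: h(0) = -3, h′(0) = -2, h′′(0) = -18.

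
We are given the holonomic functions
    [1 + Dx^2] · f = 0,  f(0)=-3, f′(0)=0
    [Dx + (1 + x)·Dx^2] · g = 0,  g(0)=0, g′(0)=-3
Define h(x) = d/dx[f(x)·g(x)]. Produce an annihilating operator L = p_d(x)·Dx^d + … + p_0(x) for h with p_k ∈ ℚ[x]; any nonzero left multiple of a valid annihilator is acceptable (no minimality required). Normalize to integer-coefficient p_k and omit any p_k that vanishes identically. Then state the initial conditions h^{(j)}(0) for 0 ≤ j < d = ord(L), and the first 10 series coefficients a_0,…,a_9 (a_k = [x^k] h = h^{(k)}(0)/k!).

L = (-25 - 44·x - 42·x^2 + 12·x^3 + 43·x^4 + 24·x^5 + 4·x^6) + (-24 - 32·x + 20·x^2 + 60·x^3 + 40·x^4 + 8·x^5)·Dx + (-28 - 44·x - 14·x^2 + 72·x^3 + 98·x^4 + 48·x^5 + 8·x^6)·Dx^2 + (-24 - 32·x + 20·x^2 + 60·x^3 + 40·x^4 + 8·x^5)·Dx^3 + (-3 + 28·x^2 + 60·x^3 + 55·x^4 + 24·x^5 + 4·x^6)·Dx^4  (order 4).
h: a_k = 9, -9, -9/2, 0, 27/8, -27/8, 279/80, -37/10, 3453/896, -3557/896, …
ICs: h(0) = 9, h′(0) = -9, h′′(0) = -9, h′′′(0) = 0.

f: a_k = -3, 0, 3/2, 0, -1/8, 0, 1/240, 0, -1/13440, 0, …
g: a_k = 0, -3, 3/2, -1, 3/4, -3/5, 1/2, -3/7, 3/8, -1/3, …
Product ⇒ symmetric product L₀, ord ≤ 4.
h₀' ⇒ L via d/dx closure of L₀.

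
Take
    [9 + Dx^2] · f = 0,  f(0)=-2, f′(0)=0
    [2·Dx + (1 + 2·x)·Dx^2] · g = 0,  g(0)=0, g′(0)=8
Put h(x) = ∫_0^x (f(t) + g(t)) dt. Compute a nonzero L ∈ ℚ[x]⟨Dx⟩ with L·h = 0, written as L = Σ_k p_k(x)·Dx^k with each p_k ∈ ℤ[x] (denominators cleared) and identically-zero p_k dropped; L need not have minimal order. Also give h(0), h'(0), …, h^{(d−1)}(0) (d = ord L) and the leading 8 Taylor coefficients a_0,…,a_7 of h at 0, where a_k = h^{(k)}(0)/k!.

f: a_k = -2, 0, 9, 0, -27/4, 0, 81/40, 0, …
g: a_k = 0, 8, -8, 32/3, -16, 128/5, -128/3, 512/7, …
L₀ := lclm(L_f,L_g); ord L₀ ≤ 2+2.
∫: right-multiply L₀ by Dx.
L = (594 + 648·x + 648·x^2)·Dx^2 + (153 + 630·x + 972·x^2 + 648·x^3)·Dx^3 + (66 + 72·x + 72·x^2)·Dx^4 + (17 + 70·x + 108·x^2 + 72·x^3)·Dx^5  (order 5).
h: a_k = 0, -2, 4, 1/3, 8/3, -91/20, 64/15, -4877/840, …
ICs: h(0) = 0, h′(0) = -2, h′′(0) = 8, h′′′(0) = 2, h′′′′(0) = 64.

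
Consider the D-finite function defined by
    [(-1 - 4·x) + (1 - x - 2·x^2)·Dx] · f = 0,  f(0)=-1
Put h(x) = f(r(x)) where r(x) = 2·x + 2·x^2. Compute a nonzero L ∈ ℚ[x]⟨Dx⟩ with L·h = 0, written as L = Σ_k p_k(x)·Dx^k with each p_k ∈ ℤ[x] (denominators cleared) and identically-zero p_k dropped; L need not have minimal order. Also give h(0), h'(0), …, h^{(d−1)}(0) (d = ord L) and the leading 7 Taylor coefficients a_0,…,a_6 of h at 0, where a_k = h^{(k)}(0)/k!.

f: a_k = -1, -1, -3, -5, -11, -21, -43, …
L₀ from L_f via x↦r, Dx↦r'^{-1}Dx.
L = (2 + 20·x + 48·x^2 + 32·x^3) + (-1 + 2·x + 10·x^2 + 16·x^3 + 8·x^4)·Dx  (order 1).
h: a_k = -1, -2, -14, -64, -308, -1496, -7208, …
ICs: h(0) = -1.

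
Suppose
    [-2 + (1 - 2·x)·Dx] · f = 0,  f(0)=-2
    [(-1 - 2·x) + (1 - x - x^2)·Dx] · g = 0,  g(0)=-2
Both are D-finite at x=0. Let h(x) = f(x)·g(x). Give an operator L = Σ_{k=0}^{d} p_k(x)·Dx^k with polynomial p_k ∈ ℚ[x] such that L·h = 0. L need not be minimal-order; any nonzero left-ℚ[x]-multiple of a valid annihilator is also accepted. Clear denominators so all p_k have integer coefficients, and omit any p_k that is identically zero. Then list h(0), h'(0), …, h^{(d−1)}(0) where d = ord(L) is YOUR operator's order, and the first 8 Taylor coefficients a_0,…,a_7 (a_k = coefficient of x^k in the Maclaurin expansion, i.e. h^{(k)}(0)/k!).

L = (-3 + 2·x + 6·x^2) + (1 - 3·x + x^2 + 2·x^3)·Dx  (order 1).
h: a_k = 4, 12, 32, 76, 172, 376, 804, 1692, …
ICs: h(0) = 4.

f: a_k = -2, -4, -8, -16, -32, -64, -128, -256, …
g: a_k = -2, -2, -4, -6, -10, -16, -26, -42, …
h₀=f·g: eliminate ⇒ L₀, order ≤ 1·1.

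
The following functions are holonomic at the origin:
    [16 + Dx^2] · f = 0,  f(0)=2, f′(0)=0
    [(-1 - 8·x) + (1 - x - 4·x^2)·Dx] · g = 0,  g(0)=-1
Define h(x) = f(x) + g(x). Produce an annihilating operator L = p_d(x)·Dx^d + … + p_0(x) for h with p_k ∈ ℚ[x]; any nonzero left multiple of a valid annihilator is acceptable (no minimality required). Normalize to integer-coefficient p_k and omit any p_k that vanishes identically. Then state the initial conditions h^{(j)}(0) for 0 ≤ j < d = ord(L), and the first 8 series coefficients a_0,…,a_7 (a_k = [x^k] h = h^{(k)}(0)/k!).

f: a_k = 2, 0, -16, 0, 64/3, 0, -512/45, 0, …
g: a_k = -1, -1, -5, -9, -29, -65, -181, -441, …
L₀ := lclm(L_f,L_g); ord L₀ ≤ 2+1.
L = (-560 - 4608·x - 1664·x^2 - 6144·x^3 - 10240·x^4 - 16384·x^5) + (208 - 272·x - 896·x^2 + 1408·x^3 + 1536·x^4 - 6144·x^5 - 8192·x^6)·Dx + (-35 - 288·x - 104·x^2 - 384·x^3 - 640·x^4 - 1024·x^5)·Dx^2 + (13 - 17·x - 56·x^2 + 88·x^3 + 96·x^4 - 384·x^5 - 512·x^6)·Dx^3  (order 3).
h: a_k = 1, -1, -21, -9, -23/3, -65, -8657/45, -441, …
ICs: h(0) = 1, h′(0) = -1, h′′(0) = -42.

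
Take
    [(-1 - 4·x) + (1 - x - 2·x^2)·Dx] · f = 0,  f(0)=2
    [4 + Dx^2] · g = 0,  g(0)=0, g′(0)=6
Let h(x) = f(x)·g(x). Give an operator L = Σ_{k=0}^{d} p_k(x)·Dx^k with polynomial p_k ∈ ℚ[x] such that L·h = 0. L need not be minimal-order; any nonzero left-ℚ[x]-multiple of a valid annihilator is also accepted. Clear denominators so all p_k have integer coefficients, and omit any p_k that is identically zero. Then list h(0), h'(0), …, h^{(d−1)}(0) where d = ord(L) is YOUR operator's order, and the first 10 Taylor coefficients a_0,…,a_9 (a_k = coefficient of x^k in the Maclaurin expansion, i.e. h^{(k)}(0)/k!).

L = (4·x + 8·x^2) + (2 + 8·x)·Dx + (-1 + x + 2·x^2)·Dx^2  (order 2).
h: a_k = 0, 12, 12, 28, 52, 548/5, 1068/5, 45428/105, 90284/105, 1630268/945, …
ICs: h(0) = 0, h′(0) = 12.

f: a_k = 2, 2, 6, 10, 22, 42, 86, 170, 342, 682, …
g: a_k = 0, 6, 0, -4, 0, 4/5, 0, -8/105, 0, 4/945, …
h₀=f·g: eliminate ⇒ L₀, order ≤ 1·2.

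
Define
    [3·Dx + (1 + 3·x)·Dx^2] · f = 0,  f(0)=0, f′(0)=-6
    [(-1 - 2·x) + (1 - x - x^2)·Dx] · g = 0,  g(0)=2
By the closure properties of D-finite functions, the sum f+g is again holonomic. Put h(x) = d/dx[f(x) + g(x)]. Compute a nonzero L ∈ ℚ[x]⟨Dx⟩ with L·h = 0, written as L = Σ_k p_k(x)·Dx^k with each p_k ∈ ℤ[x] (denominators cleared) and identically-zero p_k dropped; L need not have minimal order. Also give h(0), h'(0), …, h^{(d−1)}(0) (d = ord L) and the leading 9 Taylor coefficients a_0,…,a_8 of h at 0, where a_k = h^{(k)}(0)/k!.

f: a_k = 0, -6, 9, -18, 81/2, -486/5, 243, -4374/7, 6561/4, …
g: a_k = 2, 2, 4, 6, 10, 16, 26, 42, 68, …
f+g: L₀ = lclm(L_f,L_g), ord ≤ 2+1.
Differentiate: ansatz ord ≤ ord L₀ ⇒ L.
L = (-126 - 342·x - 468·x^2 - 180·x^3 - 108·x^4) + (-156·x - 576·x^2 - 672·x^3 - 378·x^4 - 180·x^5)·Dx + (7 + 35·x + 29·x^2 - 63·x^3 - 99·x^4 - 93·x^5 - 36·x^6)·Dx^2  (order 2).
h: a_k = -4, 26, -36, 202, -406, 1614, -4080, 13666, -38376, …
ICs: h(0) = -4, h′(0) = 26.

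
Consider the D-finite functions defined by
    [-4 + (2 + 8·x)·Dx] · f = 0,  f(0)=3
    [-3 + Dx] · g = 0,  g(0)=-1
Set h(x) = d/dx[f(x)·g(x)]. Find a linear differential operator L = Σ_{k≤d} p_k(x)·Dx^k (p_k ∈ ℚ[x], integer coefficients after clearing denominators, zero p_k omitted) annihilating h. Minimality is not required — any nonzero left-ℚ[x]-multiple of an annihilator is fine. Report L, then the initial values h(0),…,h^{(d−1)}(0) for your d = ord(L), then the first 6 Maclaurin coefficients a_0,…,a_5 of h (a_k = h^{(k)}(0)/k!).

f: a_k = 3, 6, -6, 12, -30, 84, …
g: a_k = -1, -3, -9/2, -9/2, -27/8, -81/40, …
f·g: L₀ = L_f ⊗_s L_g, ord ≤ 1·1.
Derive L from L₀ (diff closure).
L = (17 + 120·x + 144·x^2) + (-5 - 32·x - 48·x^2)·Dx  (order 1).
h: a_k = -15, -51, -207/2, -129/2, -1893/8, 4131/8, …
ICs: h(0) = -15.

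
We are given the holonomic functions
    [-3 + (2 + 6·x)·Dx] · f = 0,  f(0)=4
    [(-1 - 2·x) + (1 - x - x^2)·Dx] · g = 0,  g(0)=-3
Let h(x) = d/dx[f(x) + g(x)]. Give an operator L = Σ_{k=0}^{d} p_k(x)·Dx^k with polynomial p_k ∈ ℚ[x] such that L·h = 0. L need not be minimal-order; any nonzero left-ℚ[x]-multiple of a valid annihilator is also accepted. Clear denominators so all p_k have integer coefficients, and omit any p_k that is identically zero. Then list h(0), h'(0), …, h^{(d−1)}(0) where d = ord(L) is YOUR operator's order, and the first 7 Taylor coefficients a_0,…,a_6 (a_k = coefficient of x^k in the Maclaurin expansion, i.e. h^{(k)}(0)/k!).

f: a_k = 4, 6, -9/2, 27/4, -405/32, 1701/64, -15309/256, …
g: a_k = -3, -3, -6, -9, -15, -24, -39, …
Weyl lclm of L_f,L_g ⇒ L₀ (ord ≤ 2).
Differentiate: ansatz ord ≤ ord L₀ ⇒ L.
L = (-216 - 666·x - 972·x^2 - 468·x^3 - 270·x^4) + (-45 - 624·x - 2079·x^2 - 2688·x^3 - 1737·x^4 - 810·x^5)·Dx + (22 + 122·x + 146·x^2 - 162·x^3 - 426·x^4 - 474·x^5 - 180·x^6)·Dx^2  (order 2).
h: a_k = 3, -21, -27/4, -885/8, 825/64, -75879/128, 279405/512, …
ICs: h(0) = 3, h′(0) = -21.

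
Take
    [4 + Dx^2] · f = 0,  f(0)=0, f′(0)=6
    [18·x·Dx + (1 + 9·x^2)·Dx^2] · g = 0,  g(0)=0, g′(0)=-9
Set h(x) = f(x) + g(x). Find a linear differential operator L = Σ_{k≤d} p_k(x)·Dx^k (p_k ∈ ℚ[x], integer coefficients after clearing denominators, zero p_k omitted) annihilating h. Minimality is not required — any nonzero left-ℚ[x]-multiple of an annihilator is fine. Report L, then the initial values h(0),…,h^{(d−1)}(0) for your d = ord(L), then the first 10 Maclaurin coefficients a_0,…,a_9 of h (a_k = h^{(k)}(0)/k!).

f: a_k = 0, 6, 0, -4, 0, 4/5, 0, -8/105, 0, 4/945, …
g: a_k = 0, -9, 0, 27, 0, -729/5, 0, 6561/7, 0, -6561, …
Weyl lclm of L_f,L_g ⇒ L₀ (ord ≤ 4).
L = (-3744·x + 37584·x^3 + 11664·x^5)·Dx + (-28 + 864·x^2 + 10692·x^4 + 5832·x^6)·Dx^2 + (-936·x + 9396·x^3 + 2916·x^5)·Dx^3 + (-7 + 216·x^2 + 2673·x^4 + 1458·x^6)·Dx^4  (order 4).
h: a_k = 0, -3, 0, 23, 0, -145, 0, 98407/105, 0, -6200141/945, …
ICs: h(0) = 0, h′(0) = -3, h′′(0) = 0, h′′′(0) = 138.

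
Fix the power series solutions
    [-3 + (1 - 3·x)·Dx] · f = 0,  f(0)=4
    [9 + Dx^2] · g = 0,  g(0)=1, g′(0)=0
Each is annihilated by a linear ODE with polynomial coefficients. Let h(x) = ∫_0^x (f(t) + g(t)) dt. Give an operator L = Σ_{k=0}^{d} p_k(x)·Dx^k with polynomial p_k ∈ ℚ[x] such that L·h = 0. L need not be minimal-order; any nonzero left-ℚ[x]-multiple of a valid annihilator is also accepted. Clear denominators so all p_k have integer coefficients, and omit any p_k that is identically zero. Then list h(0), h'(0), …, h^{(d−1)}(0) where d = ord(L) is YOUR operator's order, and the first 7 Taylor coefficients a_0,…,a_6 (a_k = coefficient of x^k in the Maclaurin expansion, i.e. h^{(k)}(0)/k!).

f: a_k = 4, 12, 36, 108, 324, 972, 2916, …
g: a_k = 1, 0, -9/2, 0, 27/8, 0, -81/80, …
h₀=f+g: left-lcm gives L₀, ord ≤ 3.
h=∫h₀ ⇒ L = L₀·Dx.
L = (63 - 54·x + 81·x^2)·Dx + (-9 + 45·x - 81·x^2 + 81·x^3)·Dx^2 + (7 - 6·x + 9·x^2)·Dx^3 + (-1 + 5·x - 9·x^2 + 9·x^3)·Dx^4  (order 4).
h: a_k = 0, 5, 6, 21/2, 27, 2619/40, 162, …
ICs: h(0) = 0, h′(0) = 5, h′′(0) = 12, h′′′(0) = 63.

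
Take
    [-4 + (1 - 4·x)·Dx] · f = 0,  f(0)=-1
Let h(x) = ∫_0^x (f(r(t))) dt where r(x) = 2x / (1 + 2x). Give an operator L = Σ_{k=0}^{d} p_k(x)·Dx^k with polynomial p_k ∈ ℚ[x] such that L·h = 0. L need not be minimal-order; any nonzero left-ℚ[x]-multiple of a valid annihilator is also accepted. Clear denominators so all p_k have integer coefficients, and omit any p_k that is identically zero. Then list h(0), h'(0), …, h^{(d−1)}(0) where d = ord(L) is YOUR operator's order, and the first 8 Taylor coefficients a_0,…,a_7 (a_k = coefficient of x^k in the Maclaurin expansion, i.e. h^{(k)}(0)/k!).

f: a_k = -1, -4, -16, -64, -256, -1024, -4096, -16384, …
Substitute x→r, Dx→(1/r')Dx; clear ⇒ L₀.
h=∫h₀ ⇒ L = L₀·Dx.
L = 8·Dx + (-1 + 4·x + 12·x^2)·Dx^2  (order 2).
h: a_k = 0, -1, -4, -16, -72, -1728/5, -1728, -62208/7, …
ICs: h(0) = 0, h′(0) = -1.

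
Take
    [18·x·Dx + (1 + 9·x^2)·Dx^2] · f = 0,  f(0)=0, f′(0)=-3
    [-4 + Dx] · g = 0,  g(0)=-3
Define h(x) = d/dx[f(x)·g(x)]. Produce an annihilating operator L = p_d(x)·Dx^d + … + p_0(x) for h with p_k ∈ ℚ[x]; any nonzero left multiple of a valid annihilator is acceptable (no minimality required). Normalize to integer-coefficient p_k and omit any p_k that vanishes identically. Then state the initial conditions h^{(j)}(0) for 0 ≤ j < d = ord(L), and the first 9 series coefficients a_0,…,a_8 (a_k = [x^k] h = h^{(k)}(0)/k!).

L = (-4 - 288·x + 1548·x^2 - 2592·x^3 + 2592·x^4) + (-7 + 108·x - 531·x^2 + 972·x^3 - 1296·x^4)·Dx + (2 - 9·x + 36·x^2 - 81·x^3 + 162·x^4)·Dx^2  (order 2).
h: a_k = 9, 72, 135, -48, 129, 2232, -269/5, -670624/35, 150867/35, …
ICs: h(0) = 9, h′(0) = 72.

f: a_k = 0, -3, 0, 9, 0, -243/5, 0, 2187/7, 0, …
g: a_k = -3, -12, -24, -32, -32, -128/5, -256/15, -1024/105, -512/105, …
L₀ := L_f ⊗_s L_g (sym. prod.), ord ≤ 2.
Derive L from L₀ (diff closure).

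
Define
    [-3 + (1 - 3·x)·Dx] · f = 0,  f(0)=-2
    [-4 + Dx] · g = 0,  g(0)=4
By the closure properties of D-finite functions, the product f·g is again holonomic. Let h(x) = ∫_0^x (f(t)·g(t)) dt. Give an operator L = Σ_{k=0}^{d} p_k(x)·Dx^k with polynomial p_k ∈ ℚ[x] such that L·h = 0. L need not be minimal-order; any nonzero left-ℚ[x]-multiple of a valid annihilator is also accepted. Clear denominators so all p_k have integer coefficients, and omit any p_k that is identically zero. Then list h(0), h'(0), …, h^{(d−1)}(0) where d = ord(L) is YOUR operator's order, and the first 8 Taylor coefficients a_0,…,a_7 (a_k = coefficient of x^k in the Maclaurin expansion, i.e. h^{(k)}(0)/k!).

L = (7 - 12·x)·Dx + (-1 + 3·x)·Dx^2  (order 2).
h: a_k = 0, -8, -28, -232/3, -586/3, -7288/15, -55172/45, -995144/315, …
ICs: h(0) = 0, h′(0) = -8.

f: a_k = -2, -6, -18, -54, -162, -486, -1458, -4374, …
g: a_k = 4, 16, 32, 128/3, 128/3, 512/15, 1024/45, 4096/315, …
f·g: L₀ = L_f ⊗_s L_g, ord ≤ 1·1.
h=∫₀ˣh₀: take L = L₀·Dx.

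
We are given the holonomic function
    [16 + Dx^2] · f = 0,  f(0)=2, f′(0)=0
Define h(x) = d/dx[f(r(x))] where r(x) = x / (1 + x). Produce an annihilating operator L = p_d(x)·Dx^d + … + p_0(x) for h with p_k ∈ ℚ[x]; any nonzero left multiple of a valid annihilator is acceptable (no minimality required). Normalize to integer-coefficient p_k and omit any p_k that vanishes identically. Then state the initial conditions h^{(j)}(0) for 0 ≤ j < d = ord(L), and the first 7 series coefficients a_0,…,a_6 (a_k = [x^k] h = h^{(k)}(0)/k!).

f: a_k = 2, 0, -16, 0, 64/3, 0, -512/45, …
Substitute x→r, Dx→(1/r')Dx; clear ⇒ L₀.
Derive L from L₀ (diff closure).
L = (22 + 12·x + 6·x^2) + (6 + 18·x + 18·x^2 + 6·x^3)·Dx + (1 + 4·x + 6·x^2 + 4·x^3 + x^4)·Dx^2  (order 2).
h: a_k = 0, -32, 96, -320/3, -320/3, 10976/15, -9184/5, …
ICs: h(0) = 0, h′(0) = -32.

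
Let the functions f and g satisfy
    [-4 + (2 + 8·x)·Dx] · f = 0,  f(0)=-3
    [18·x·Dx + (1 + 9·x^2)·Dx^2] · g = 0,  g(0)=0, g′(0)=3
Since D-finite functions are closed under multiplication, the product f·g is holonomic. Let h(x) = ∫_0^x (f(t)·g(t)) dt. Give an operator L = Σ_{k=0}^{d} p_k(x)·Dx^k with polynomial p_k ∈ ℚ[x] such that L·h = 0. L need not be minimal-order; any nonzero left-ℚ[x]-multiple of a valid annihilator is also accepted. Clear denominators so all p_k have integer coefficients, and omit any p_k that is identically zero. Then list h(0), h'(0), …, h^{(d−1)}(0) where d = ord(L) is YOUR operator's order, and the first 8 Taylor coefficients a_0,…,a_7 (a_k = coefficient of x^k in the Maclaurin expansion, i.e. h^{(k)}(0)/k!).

f: a_k = -3, -6, 6, -12, 30, -84, 252, -792, …
g: a_k = 0, 3, 0, -9, 0, 243/5, 0, -2187/7, …
L₀ := L_f ⊗_s L_g (sym. prod.), ord ≤ 2.
∫: right-multiply L₀ by Dx.
L = (12 - 36·x - 36·x^2)·Dx + (-4 + 2·x + 108·x^2 + 144·x^3)·Dx^2 + (1 + 8·x + 25·x^2 + 72·x^3 + 144·x^4)·Dx^3  (order 3).
h: a_k = 0, 0, -9/2, -6, 45/4, 18/5, -183/10, -2178/35, …
ICs: h(0) = 0, h′(0) = 0, h′′(0) = -9.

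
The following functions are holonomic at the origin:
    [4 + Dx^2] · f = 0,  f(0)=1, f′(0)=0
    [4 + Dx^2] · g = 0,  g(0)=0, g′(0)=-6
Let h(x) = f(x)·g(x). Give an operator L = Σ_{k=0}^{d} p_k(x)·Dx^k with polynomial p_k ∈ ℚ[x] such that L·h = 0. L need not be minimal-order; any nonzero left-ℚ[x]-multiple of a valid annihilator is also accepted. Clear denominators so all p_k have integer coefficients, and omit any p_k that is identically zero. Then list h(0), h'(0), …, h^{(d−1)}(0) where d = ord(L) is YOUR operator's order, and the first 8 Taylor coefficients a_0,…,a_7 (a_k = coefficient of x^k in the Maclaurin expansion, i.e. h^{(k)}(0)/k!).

f: a_k = 1, 0, -2, 0, 2/3, 0, -4/45, 0, …
g: a_k = 0, -6, 0, 4, 0, -4/5, 0, 8/105, …
f·g: L₀ = L_f ⊗_s L_g, ord ≤ 2·2.
L = 16·Dx + Dx^3  (order 3).
h: a_k = 0, -6, 0, 16, 0, -64/5, 0, 512/105, …
ICs: h(0) = 0, h′(0) = -6, h′′(0) = 0.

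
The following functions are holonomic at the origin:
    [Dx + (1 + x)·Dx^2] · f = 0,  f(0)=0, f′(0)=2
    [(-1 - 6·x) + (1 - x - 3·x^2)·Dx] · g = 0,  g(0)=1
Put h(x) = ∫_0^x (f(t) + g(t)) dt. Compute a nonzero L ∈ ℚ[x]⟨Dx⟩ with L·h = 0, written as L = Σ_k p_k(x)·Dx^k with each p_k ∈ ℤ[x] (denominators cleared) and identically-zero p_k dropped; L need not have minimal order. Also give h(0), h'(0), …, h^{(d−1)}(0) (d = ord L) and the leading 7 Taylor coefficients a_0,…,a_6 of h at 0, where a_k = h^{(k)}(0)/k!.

L = (-58 - 350·x - 636·x^2 - 756·x^3 - 324·x^4)·Dx^2 + (-40 - 364·x - 976·x^2 - 1632·x^3 - 1530·x^4 - 540·x^5)·Dx^3 + (9 + 31·x + 27·x^2 - 115·x^3 - 345·x^4 - 333·x^5 - 108·x^6)·Dx^4  (order 4).
h: a_k = 0, 1, 3/2, 1, 23/12, 37/10, 101/15, …
ICs: h(0) = 0, h′(0) = 1, h′′(0) = 3, h′′′(0) = 6.

f: a_k = 0, 2, -1, 2/3, -1/2, 2/5, -1/3, …
g: a_k = 1, 1, 4, 7, 19, 40, 97, …
Sum ⇒ L₀ = lclm(L_f,L_g) in ℚ(x)⟨Dx⟩.
h=∫h₀ ⇒ L = L₀·Dx.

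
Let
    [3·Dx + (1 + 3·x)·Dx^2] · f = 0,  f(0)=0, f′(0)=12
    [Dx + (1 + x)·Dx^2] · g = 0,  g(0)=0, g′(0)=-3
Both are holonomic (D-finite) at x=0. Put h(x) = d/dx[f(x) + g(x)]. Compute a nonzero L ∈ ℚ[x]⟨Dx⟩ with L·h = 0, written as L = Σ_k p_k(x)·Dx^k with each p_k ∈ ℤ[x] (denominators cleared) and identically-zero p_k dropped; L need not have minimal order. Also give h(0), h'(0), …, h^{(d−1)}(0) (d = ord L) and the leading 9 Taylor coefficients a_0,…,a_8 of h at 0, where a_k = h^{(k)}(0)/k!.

f: a_k = 0, 12, -18, 36, -81, 972/5, -486, 8748/7, -6561/2, …
g: a_k = 0, -3, 3/2, -1, 3/4, -3/5, 1/2, -3/7, 3/8, …
L₀ := lclm(L_f,L_g); ord L₀ ≤ 2+2.
h=h₀': d/dx-closure on L₀ ⇒ L.
L = 6 + (8 + 12·x)·Dx + (1 + 4·x + 3·x^2)·Dx^2  (order 2).
h: a_k = 9, -33, 105, -321, 969, -2913, 8745, -26241, 78729, …
ICs: h(0) = 9, h′(0) = -33.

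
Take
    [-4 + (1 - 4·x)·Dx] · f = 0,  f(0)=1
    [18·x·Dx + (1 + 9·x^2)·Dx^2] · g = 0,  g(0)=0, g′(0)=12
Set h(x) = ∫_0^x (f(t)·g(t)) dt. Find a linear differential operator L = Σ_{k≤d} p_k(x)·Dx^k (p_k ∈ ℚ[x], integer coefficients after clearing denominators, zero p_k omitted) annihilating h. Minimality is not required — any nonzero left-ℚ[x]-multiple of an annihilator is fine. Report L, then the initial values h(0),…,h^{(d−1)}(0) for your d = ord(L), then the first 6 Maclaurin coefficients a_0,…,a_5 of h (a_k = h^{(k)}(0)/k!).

L = 72·x·Dx + (8 - 18·x + 144·x^2)·Dx^2 + (-1 + 4·x - 9·x^2 + 36·x^3)·Dx^3  (order 3).
h: a_k = 0, 0, 6, 16, 39, 624/5, …
ICs: h(0) = 0, h′(0) = 0, h′′(0) = 12.

f: a_k = 1, 4, 16, 64, 256, 1024, …
g: a_k = 0, 12, 0, -36, 0, 972/5, …
Product ⇒ symmetric product L₀, ord ≤ 2.
h=∫₀ˣh₀: take L = L₀·Dx.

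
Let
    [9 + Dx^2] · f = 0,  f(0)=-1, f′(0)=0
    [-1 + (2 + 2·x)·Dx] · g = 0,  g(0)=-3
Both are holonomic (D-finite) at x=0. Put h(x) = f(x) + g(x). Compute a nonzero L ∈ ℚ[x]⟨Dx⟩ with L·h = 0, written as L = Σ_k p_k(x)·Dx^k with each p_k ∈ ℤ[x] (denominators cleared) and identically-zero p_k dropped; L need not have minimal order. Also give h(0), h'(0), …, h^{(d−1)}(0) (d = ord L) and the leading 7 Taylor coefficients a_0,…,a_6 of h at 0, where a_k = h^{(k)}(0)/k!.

L = (-351 - 648·x - 324·x^2) + (630 + 1926·x + 1944·x^2 + 648·x^3)·Dx + (-39 - 72·x - 36·x^2)·Dx^2 + (70 + 214·x + 216·x^2 + 72·x^3)·Dx^3  (order 3).
h: a_k = -4, -3/2, 39/8, -3/16, -417/128, -21/256, 5499/5120, …
ICs: h(0) = -4, h′(0) = -3/2, h′′(0) = 39/4.

f: a_k = -1, 0, 9/2, 0, -27/8, 0, 81/80, …
g: a_k = -3, -3/2, 3/8, -3/16, 15/128, -21/256, 63/1024, …
Sum ⇒ L₀ = lclm(L_f,L_g) in ℚ(x)⟨Dx⟩.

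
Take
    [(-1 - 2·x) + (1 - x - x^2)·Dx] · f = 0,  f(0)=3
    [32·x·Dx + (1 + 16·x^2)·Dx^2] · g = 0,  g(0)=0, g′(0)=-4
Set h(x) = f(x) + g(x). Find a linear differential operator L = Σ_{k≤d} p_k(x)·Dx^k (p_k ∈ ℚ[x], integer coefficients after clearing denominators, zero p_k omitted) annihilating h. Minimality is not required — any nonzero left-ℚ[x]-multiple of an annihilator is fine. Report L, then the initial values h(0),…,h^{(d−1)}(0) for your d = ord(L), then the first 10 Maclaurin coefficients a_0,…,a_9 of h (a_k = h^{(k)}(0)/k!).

f: a_k = 3, 3, 6, 9, 15, 24, 39, 63, 102, 165, …
g: a_k = 0, -4, 0, 64/3, 0, -1024/5, 0, 16384/7, 0, -262144/9, …
Weyl lclm of L_f,L_g ⇒ L₀ (ord ≤ 3).
L = (-64 + 256·x + 3904·x^2 + 6912·x^3 + 9696·x^4 + 1536·x^6)·Dx + (25 + 24·x - 542·x^2 + 780·x^3 + 6800·x^4 + 6560·x^5 + 768·x^6 + 1536·x^7)·Dx^2 + (-2 - 17·x - 62·x^2 - 202·x^3 - 445·x^4 + 1136·x^5 + 576·x^6 + 256·x^7 + 256·x^8)·Dx^3  (order 3).
h: a_k = 3, -1, 6, 91/3, 15, -904/5, 39, 16825/7, 102, -260659/9, …
ICs: h(0) = 3, h′(0) = -1, h′′(0) = 12.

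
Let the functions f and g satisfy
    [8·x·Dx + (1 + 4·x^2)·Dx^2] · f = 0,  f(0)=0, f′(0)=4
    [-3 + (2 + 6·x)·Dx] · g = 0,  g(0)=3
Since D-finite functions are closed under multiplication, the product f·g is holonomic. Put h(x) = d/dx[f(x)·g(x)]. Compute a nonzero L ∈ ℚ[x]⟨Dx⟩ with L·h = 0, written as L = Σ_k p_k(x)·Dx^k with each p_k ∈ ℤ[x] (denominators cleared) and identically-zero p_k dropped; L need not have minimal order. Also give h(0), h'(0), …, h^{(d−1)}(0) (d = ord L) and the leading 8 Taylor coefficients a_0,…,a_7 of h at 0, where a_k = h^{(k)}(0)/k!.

L = (15 + 1440·x + 1656·x^2 - 3456·x^3 - 1296·x^4) + (172 + 1188·x + 3552·x^2 + 1152·x^3 - 12096·x^4 - 5184·x^5)·Dx + (36 + 152·x + 36·x^2 - 256·x^3 - 864·x^4 - 3456·x^5 - 1728·x^6)·Dx^2  (order 2).
h: a_k = 12, 36, -177/2, -15, 2949/32, 105921/160, -2523957/1280, 3884931/2240, …
ICs: h(0) = 12, h′(0) = 36.

f: a_k = 0, 4, 0, -16/3, 0, 64/5, 0, -256/7, …
g: a_k = 3, 9/2, -27/8, 81/16, -1215/128, 5103/256, -45927/1024, 216513/2048, …
h₀=f·g: eliminate ⇒ L₀, order ≤ 2·1.
Derive L from L₀ (diff closure).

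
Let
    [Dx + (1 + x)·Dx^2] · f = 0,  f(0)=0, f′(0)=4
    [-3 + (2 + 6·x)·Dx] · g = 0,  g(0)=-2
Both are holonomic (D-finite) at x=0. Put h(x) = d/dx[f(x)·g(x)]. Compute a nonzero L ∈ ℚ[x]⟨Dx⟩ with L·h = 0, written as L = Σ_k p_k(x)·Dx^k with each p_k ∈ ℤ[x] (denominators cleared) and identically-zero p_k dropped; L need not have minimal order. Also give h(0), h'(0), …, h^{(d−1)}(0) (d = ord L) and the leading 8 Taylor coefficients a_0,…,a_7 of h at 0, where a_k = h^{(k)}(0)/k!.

f: a_k = 0, 4, -2, 4/3, -1, 4/5, -2/3, 4/7, …
g: a_k = -2, -3, 9/4, -27/8, 405/64, -1701/128, 15309/512, -72171/1024, …
Sym-product of L_f,L_g gives L₀ (≤ ord 2).
Derive L from L₀ (diff closure).
L = (3 + 126·x + 27·x^2) + (128 + 648·x + 864·x^2 + 216·x^3)·Dx + (28 + 208·x + 504·x^2 + 432·x^3 + 108·x^4)·Dx^2  (order 2).
h: a_k = -8, -16, 37, -80, 2917/16, -17671/40, 719709/640, -830323/280, …
ICs: h(0) = -8, h′(0) = -16.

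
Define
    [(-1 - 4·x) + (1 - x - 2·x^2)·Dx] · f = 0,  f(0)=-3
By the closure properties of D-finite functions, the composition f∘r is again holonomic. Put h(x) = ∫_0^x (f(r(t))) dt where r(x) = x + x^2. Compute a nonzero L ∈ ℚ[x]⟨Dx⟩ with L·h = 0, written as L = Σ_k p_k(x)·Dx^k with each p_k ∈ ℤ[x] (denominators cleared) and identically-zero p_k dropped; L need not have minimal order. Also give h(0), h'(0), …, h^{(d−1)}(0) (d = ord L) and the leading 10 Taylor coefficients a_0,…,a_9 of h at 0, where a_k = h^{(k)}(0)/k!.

L = (1 + 6·x + 12·x^2 + 8·x^3)·Dx + (-1 + x + 3·x^2 + 4·x^3 + 2·x^4)·Dx^2  (order 2).
h: a_k = 0, -3, -3/2, -4, -33/4, -87/5, -40, -657/7, -1791/8, -544, …
ICs: h(0) = 0, h′(0) = -3.

f: a_k = -3, -3, -9, -15, -33, -63, -129, -255, -513, -1023, …
h₀=f(r): pull back L_f along r ⇒ L₀.
Integrate: L := L₀·Dx.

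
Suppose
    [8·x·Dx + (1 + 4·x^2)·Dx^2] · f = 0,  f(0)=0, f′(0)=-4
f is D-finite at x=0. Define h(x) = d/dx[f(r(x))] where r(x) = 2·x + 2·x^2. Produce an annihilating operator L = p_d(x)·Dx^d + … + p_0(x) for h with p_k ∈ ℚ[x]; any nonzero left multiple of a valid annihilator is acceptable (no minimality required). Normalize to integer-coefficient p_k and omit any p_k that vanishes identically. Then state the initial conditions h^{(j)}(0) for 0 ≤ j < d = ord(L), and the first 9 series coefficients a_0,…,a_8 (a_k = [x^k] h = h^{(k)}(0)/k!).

L = (-2 + 32·x + 128·x^2 + 192·x^3 + 96·x^4) + (1 + 2·x + 16·x^2 + 64·x^3 + 80·x^4 + 32·x^5)·Dx  (order 1).
h: a_k = -8, -16, 128, 512, -1408, -12032, 4096, 229376, 342016, …
ICs: h(0) = -8.

f: a_k = 0, -4, 0, 16/3, 0, -64/5, 0, 256/7, 0, …
L₀ from L_f via x↦r, Dx↦r'^{-1}Dx.
Differentiate: ansatz ord ≤ ord L₀ ⇒ L.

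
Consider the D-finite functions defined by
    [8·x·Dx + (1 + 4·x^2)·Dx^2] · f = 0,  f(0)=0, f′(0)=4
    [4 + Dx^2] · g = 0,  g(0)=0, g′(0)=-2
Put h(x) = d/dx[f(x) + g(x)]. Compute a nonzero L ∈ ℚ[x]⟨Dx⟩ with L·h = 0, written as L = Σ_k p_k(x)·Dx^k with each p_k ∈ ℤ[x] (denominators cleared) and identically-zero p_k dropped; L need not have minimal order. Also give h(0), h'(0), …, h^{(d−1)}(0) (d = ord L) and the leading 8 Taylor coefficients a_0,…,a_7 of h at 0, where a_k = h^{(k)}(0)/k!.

L = (-352·x + 1792·x^3 + 512·x^5) + (-4 + 112·x^2 + 576·x^4 + 256·x^6)·Dx + (-88·x + 448·x^3 + 128·x^5)·Dx^2 + (-1 + 28·x^2 + 144·x^4 + 64·x^6)·Dx^3  (order 3).
h: a_k = 2, 0, -12, 0, 188/3, 0, -11512/45, 0, …
ICs: h(0) = 2, h′(0) = 0, h′′(0) = -24.

f: a_k = 0, 4, 0, -16/3, 0, 64/5, 0, -256/7, …
g: a_k = 0, -2, 0, 4/3, 0, -4/15, 0, 8/315, …
Sum ⇒ L₀ = lclm(L_f,L_g) in ℚ(x)⟨Dx⟩.
Derive L from L₀ (diff closure).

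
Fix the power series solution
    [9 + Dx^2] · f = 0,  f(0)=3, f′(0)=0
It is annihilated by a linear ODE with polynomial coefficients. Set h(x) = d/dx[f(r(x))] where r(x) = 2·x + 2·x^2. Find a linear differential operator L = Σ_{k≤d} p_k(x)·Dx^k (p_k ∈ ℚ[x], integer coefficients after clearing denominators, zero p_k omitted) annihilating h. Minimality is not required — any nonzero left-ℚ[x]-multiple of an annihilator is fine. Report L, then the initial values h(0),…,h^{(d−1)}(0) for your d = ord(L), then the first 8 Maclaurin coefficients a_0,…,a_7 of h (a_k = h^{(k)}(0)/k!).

f: a_k = 3, 0, -27/2, 0, 81/8, 0, -243/80, 0, …
Substitute x→r, Dx→(1/r')Dx; clear ⇒ L₀.
h=h₀': d/dx-closure on L₀ ⇒ L.
L = (48 + 288·x + 864·x^2 + 1152·x^3 + 576·x^4) + (-6 - 12·x)·Dx + (1 + 4·x + 4·x^2)·Dx^2  (order 2).
h: a_k = 0, -108, -324, 432, 3240, 23328/5, -18144/5, -736128/35, …
ICs: h(0) = 0, h′(0) = -108.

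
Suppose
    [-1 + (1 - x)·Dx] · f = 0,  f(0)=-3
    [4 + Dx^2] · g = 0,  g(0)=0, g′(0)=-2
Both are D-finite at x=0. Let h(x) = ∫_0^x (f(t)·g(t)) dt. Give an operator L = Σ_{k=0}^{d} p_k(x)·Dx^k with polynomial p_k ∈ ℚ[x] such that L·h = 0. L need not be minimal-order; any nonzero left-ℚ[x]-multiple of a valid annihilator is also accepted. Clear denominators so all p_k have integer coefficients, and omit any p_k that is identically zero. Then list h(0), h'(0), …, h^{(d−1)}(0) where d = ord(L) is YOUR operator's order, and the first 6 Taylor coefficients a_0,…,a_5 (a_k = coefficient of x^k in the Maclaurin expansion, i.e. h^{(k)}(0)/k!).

L = (-4 + 4·x)·Dx + 2·Dx^2 + (-1 + x)·Dx^3  (order 3).
h: a_k = 0, 0, 3, 2, 1/2, 2/5, …
ICs: h(0) = 0, h′(0) = 0, h′′(0) = 6.

f: a_k = -3, -3, -3, -3, -3, -3, …
g: a_k = 0, -2, 0, 4/3, 0, -4/15, …
Sym-product of L_f,L_g gives L₀ (≤ ord 2).
h=∫h₀ ⇒ L = L₀·Dx.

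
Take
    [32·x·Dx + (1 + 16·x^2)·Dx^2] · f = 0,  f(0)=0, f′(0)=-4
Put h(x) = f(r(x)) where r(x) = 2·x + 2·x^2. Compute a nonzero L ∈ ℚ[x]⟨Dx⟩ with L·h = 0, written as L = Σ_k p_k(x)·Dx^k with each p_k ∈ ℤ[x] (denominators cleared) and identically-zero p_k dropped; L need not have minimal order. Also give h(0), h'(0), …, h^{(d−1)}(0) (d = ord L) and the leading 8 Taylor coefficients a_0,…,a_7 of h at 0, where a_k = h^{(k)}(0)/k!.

L = (-2 + 128·x + 512·x^2 + 768·x^3 + 384·x^4)·Dx + (1 + 2·x + 64·x^2 + 256·x^3 + 320·x^4 + 128·x^5)·Dx^2  (order 2).
h: a_k = 0, -8, -8, 512/3, 512, -30208/5, -97792/3, 1638400/7, …
ICs: h(0) = 0, h′(0) = -8.

f: a_k = 0, -4, 0, 64/3, 0, -1024/5, 0, 16384/7, …
f∘r: x↦r, Dx↦Dx/r' in L_f ⇒ L₀.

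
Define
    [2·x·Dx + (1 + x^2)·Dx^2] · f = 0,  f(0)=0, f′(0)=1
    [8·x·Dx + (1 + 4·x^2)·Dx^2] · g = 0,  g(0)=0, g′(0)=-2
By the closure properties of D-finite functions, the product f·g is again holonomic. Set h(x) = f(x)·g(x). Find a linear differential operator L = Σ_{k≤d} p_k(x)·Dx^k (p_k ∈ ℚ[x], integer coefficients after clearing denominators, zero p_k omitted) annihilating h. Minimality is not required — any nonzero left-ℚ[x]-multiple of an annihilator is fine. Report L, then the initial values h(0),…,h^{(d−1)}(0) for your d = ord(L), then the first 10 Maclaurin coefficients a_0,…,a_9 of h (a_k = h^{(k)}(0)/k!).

L = (-96·x - 800·x^3 - 1024·x^5 + 640·x^7 + 1536·x^9)·Dx + (-20 - 412·x^2 - 1440·x^4 - 896·x^6 + 2240·x^8 + 2304·x^10)·Dx^2 + (-40·x - 280·x^3 - 480·x^5 + 272·x^7 + 1280·x^9 + 768·x^11)·Dx^3 + (-1 - 10·x^2 - 29·x^4 + 116·x^8 + 160·x^10 + 64·x^12)·Dx^4  (order 4).
h: a_k = 0, 0, -2, 0, 10/3, 0, -346/45, 0, 446/21, 0, …
ICs: h(0) = 0, h′(0) = 0, h′′(0) = -4, h′′′(0) = 0.

f: a_k = 0, 1, 0, -1/3, 0, 1/5, 0, -1/7, 0, 1/9, …
g: a_k = 0, -2, 0, 8/3, 0, -32/5, 0, 128/7, 0, -512/9, …
Product ⇒ symmetric product L₀, ord ≤ 4.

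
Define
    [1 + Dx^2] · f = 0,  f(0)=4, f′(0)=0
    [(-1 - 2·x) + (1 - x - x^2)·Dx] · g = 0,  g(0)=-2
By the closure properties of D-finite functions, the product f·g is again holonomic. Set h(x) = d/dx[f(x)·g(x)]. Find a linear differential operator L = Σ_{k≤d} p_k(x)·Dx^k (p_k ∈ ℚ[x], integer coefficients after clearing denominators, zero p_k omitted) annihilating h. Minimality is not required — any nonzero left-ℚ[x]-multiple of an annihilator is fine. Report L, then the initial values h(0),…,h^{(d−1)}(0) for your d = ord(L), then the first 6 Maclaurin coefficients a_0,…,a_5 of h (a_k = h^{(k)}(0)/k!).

f: a_k = 4, 0, -2, 0, 1/6, 0, …
g: a_k = -2, -2, -4, -6, -10, -16, …
L₀ := L_f ⊗_s L_g (sym. prod.), ord ≤ 2.
h=h₀': d/dx-closure on L₀ ⇒ L.
L = (3 - 2·x - x^2 + 2·x^3 + x^4) + (4 + 10·x + 6·x^2 + 4·x^3)·Dx + (-1 + x^2 + 2·x^3 + x^4)·Dx^2  (order 2).
h: a_k = -8, -24, -60, -388/3, -785/3, -7619/15, …
ICs: h(0) = -8, h′(0) = -24.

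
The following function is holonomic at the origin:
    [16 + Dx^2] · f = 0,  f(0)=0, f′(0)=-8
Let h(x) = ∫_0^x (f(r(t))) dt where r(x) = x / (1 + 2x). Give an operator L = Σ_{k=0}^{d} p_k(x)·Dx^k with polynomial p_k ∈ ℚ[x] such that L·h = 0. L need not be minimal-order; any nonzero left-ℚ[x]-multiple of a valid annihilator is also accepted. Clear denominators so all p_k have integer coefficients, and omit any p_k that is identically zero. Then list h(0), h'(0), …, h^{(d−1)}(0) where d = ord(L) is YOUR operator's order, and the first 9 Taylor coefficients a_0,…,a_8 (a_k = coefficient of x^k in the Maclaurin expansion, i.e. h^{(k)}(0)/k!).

L = 16·Dx + (4 + 24·x + 48·x^2 + 32·x^3)·Dx^2 + (1 + 8·x + 24·x^2 + 32·x^3 + 16·x^4)·Dx^3  (order 3).
h: a_k = 0, 0, -4, 16/3, -8/3, -64/5, 2752/45, -1280/7, 141376/315, …
ICs: h(0) = 0, h′(0) = 0, h′′(0) = -8.

f: a_k = 0, -8, 0, 64/3, 0, -256/15, 0, 2048/315, 0, …
L₀ from L_f via x↦r, Dx↦r'^{-1}Dx.
∫: right-multiply L₀ by Dx.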